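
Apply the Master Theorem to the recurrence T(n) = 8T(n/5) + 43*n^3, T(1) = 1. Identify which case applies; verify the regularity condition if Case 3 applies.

a=8, b=5, f(n)=43*n^3.
log_5(8) = 1.292 < 3.
f(n) = Omega(n^(1.292+epsilon)) for some epsilon > 0, so Case 3 is the candidate.
Regularity: a*f(n/b) = 8*43*(n/5)^3 = (8/125)*43*n^3 <= c*f(n) with c = 8/125 < 1. Satisfied.
Case 3: T(n) = Theta(n^3).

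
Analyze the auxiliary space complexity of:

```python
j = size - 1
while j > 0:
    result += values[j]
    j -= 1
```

Space complexity: O(1).
Only a constant amount of auxiliary storage is used; nothing grows with n.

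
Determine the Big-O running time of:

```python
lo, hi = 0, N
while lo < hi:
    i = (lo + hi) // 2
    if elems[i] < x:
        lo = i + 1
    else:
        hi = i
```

Time complexity: O(log n).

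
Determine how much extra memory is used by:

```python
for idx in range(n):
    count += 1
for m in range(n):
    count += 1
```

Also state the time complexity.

Space complexity: O(1).
Only a constant amount of auxiliary storage is used; nothing grows with n.
Time complexity: O(n).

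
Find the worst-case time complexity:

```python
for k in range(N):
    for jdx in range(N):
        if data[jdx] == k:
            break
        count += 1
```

Time complexity: O(n^2).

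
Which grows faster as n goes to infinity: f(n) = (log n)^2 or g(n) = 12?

f(n) = (log n)^2 grows faster: any unbounded function dominates a constant.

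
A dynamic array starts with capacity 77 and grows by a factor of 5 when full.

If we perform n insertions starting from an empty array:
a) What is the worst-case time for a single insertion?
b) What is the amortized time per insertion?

(a) Worst-case single insertion: O(n) -- when the array is full at capacity c, the resize copies all c elements, and c can be Theta(n).
(b) Resizes happen at sizes 77, 385, 1925, ... Total copy cost for n insertions: 77 + 385 + ... = O(n) (geometric series with ratio 1/5). Amortized cost per insertion: O(n)/n = O(1).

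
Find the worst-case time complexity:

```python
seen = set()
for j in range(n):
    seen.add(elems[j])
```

Time complexity: O(n).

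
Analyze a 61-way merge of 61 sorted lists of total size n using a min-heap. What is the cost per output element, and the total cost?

Maintain a min-heap of size 61 holding the current head of each list. Each output step does one extract-min (O(log 61)) and one insert of that list's next element (O(log 61)). Each of the n elements passes through the heap exactly once, so the total cost is O(n log 61), i.e. O(log 61) per output element.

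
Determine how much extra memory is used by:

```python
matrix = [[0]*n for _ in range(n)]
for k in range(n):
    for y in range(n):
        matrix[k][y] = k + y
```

Space complexity: O(n^2).
A 2D structure of size n x n is allocated.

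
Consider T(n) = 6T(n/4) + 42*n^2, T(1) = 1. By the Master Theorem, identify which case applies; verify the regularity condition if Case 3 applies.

a=6, b=4, f(n)=42*n^2.
log_4(6) = 1.292 < 2.
f(n) = Omega(n^(1.292+epsilon)) for some epsilon > 0, so Case 3 is the candidate.
Regularity: a*f(n/b) = 6*42*(n/4)^2 = (6/16)*42*n^2 <= c*f(n) with c = 6/16 < 1. Satisfied.
Case 3: T(n) = Theta(n^2).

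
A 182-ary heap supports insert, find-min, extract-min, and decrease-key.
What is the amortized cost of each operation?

The 182-ary heap has height O(log_182 n). Insert sifts up: O(log_182 n). Find-min reads the root: O(1). Extract-min sifts down comparing 182 children per level: O(182 * log_182 n). Decrease-key sifts up: O(log_182 n).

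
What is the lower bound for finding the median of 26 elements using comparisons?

To find the median of 26 elements, every element must be compared at least once, so the lower bound is Omega(n). The BFPRT algorithm achieves O(n), making this tight.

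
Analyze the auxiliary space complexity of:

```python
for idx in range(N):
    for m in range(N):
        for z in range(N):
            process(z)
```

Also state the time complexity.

Space complexity: O(1).
Only a constant amount of auxiliary storage is used; nothing grows with n.
Time complexity: O(n^3).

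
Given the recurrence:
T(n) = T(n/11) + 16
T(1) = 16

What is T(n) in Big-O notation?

Each step divides n by 11 and adds 16. After log_11(n) steps, T(n) = O(log n).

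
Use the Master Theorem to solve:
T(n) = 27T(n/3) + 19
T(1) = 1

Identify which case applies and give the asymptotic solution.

a=27, b=3, f(n)=19.
log_3(27) = 3 > 0.
Since f(n) = O(n^0) is polynomially smaller than n^3, Case 1 applies.
T(n) = Theta(n^3).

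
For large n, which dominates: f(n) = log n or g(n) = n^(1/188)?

g(n) = n^(1/188) grows faster: any positive power of n dominates log n.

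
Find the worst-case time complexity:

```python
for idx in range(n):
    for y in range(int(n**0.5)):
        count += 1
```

Time complexity: O(n * sqrt(n)).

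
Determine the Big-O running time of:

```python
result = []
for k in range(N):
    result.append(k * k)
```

Time complexity: O(n).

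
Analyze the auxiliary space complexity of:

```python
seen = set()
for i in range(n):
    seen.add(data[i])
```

Space complexity: O(n).
Auxiliary storage grows linearly with the input size n in the worst case.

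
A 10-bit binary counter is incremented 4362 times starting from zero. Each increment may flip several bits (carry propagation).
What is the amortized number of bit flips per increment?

Bit i flips on every 2^i-th increment, so over 4362 increments bit i flips floor(4362/2^i) times. Summing over i: total flips < 2 * 4362. Amortized: < 2 = O(1) per increment.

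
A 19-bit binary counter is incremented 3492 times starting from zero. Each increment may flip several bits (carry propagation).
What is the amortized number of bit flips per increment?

Bit i flips on every 2^i-th increment, so over 3492 increments bit i flips floor(3492/2^i) times. Summing over i: total flips < 2 * 3492. Amortized: < 2 = O(1) per increment.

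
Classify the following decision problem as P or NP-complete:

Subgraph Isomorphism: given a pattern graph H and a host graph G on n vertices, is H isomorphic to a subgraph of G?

This problem is NP-complete: generalizes Clique and Hamiltonian Path (pattern size is part of the input).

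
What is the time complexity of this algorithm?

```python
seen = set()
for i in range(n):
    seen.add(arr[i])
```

Time complexity: O(n).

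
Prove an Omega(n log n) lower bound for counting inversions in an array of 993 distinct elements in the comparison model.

Decision-tree argument: at any leaf, the comparisons made (with transitivity) must totally order all 993 elements -- otherwise some pair (i,j) is unordered, and an adversary can present two inputs agreeing on every comparison made but with that pair flipped, changing the inversion count by 1, so the leaf's output is wrong on one of them. Hence the tree has >= 993! leaves and height >= log_2(993!) = Omega(n log n). Modified merge sort achieves O(n log n).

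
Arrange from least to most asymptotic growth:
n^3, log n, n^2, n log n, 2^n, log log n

Ordered by growth rate: log log n < log n < n log n < n^2 < n^3 < 2^n.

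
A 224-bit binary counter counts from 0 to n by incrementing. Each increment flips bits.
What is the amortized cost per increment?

Bit i flips every 2^i increments. Total flips over n increments: sum_{i=0}^{224} n/2^i < 2n. Amortized cost: 2n/n = O(1).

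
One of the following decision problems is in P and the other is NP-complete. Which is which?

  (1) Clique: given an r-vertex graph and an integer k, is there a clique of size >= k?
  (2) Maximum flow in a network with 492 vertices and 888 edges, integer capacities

(1) is NP-complete: complement of Independent Set / Vertex Cover (with k part of the input).
(2) is P: Edmonds-Karp / push-relabel run in polynomial time.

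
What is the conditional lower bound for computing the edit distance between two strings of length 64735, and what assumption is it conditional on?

Under SETH (the Strong Exponential Time Hypothesis), edit distance on length-64735 strings cannot be computed in O(n^(2-epsilon)) time for any epsilon > 0 (Backurs-Indyk). The reduction is from CNF-SAT via the orthogonal vectors problem.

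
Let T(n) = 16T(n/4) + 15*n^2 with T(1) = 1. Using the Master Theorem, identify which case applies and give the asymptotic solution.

a=16, b=4, f(n)=15*n^2.
log_4(16) = 2, so n^(log_b(a)) = n^2.
f(n) = Theta(n^2), so Case 2 applies.
T(n) = Theta(n^2 log n).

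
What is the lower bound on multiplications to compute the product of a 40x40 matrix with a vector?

A 40x40 matrix-vector product has 40 inner products of length 40. Output depends on all 40^2 = 1600 matrix entries. At least 1600 multiplications needed.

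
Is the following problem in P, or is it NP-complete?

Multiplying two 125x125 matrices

This problem is in P: the schoolbook algorithm runs in O(n^3).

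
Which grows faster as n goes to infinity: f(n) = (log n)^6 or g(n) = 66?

f(n) = (log n)^6 grows faster: any unbounded function dominates a constant.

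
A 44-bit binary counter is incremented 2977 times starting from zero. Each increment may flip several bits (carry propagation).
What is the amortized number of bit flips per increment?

Bit i flips on every 2^i-th increment, so over 2977 increments bit i flips floor(2977/2^i) times. Summing over i: total flips < 2 * 2977. Amortized: < 2 = O(1) per increment.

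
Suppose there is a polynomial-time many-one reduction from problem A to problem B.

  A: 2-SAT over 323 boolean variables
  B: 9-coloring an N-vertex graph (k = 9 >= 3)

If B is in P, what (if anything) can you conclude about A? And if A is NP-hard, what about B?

A poly-time reduction A <=_p B means any A-instance can be transformed to a B-instance in poly time.
If B is in P: compose the reduction with B's poly-time algorithm to solve A in poly time, so A is in P.
If A is NP-hard: every NP problem reduces to A, which reduces to B; composing reductions, every NP problem reduces to B, so B is NP-hard.
(Here in fact A is P and B is NP-complete.)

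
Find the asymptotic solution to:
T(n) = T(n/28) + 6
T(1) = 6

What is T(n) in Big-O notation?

Each step divides n by 28 and adds 6. After log_28(n) steps, T(n) = O(log n).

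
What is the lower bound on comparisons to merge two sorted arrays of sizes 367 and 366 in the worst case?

Adversary: with |367 - 366| <= 1 the inputs can be fully interleaved so that every adjacent pair in the merged output comes from different arrays. Then each of the 732 adjacent pairs must be directly compared, or the algorithm cannot determine their relative order. Standard merge meets this bound.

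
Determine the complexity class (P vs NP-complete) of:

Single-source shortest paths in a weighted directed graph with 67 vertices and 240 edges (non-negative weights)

This problem is in P: Dijkstra's algorithm runs in O((V+E) log V).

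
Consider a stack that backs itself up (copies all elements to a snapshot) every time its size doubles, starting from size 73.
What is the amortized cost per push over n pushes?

Backups occur at sizes 73, 146, 292, ..., copying 73 + 146 + 292 + ... <= 2n elements total (geometric series). Spread over n pushes, the amortized backup cost is O(1) per push.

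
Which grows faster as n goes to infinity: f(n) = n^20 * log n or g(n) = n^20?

f(n) = n^20 * log n grows faster: extra log n factor -> infinity.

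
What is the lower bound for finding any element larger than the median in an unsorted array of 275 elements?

To find an element larger than the median of 275 elements, we must see Omega(n) elements. Without seeing enough elements, an adversary can make any unseen element the median.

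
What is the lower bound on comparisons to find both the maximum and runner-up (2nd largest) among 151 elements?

Lower bound: finding the max needs 151-1 comparisons. By an adversary weight-doubling argument, the maximum element must personally win at least ceil(log_2(151)) = 8 comparisons in any correct algorithm. The 2nd largest is among those 8 direct losers, and distinguishing it requires 8-1 more comparisons. Total >= 151-1 + 8-1 = 157. A balanced tournament achieves this bound exactly.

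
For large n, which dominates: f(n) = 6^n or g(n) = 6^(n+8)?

f(n) = 6^n and g(n) = 6^(n+8) are Theta of each other: 6^(n+8) = 6^8 * 6^n = Theta(6^n).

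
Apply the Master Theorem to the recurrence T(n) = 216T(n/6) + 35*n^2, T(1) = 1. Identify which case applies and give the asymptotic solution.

a=216, b=6, f(n)=35*n^2.
log_6(216) = 3 > 2.
Since f(n) = O(n^2) is polynomially smaller than n^3, Case 1 applies.
T(n) = Theta(n^3).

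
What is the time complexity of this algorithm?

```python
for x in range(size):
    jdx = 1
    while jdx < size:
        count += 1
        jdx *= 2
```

Time complexity: O(n log n).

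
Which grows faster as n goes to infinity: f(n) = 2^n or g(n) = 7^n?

g(n) = 7^n grows faster: (7/2)^n -> infinity since 7/2 > 1.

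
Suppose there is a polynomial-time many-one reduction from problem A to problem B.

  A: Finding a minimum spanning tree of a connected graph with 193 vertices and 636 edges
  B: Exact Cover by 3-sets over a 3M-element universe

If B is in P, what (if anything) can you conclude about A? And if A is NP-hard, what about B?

A poly-time reduction A <=_p B means any A-instance can be transformed to a B-instance in poly time.
If B is in P: compose the reduction with B's poly-time algorithm to solve A in poly time, so A is in P.
If A is NP-hard: every NP problem reduces to A, which reduces to B; composing reductions, every NP problem reduces to B, so B is NP-hard.
(Here in fact A is P and B is NP-complete.)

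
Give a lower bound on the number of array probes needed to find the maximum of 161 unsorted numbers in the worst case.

Adversary: any unprobed cell could hold a value larger than everything seen so far. If fewer than 161 cells are probed, the adversary places the max in an unprobed cell. So all 161 cells must be examined; together with 161-1 comparisons this is tight.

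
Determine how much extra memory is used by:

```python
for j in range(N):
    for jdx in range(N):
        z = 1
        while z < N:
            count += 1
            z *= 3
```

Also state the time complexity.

Space complexity: O(1).
Only a constant amount of auxiliary storage is used; nothing grows with n.
Time complexity: O(n^2 log n).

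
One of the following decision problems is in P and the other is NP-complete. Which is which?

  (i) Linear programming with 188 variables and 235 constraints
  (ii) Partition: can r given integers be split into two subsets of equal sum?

(i) is P: the ellipsoid and interior-point methods run in polynomial time.
(ii) is NP-complete: Subset Sum reduces to it (one of Karp's 21 NP-complete problems).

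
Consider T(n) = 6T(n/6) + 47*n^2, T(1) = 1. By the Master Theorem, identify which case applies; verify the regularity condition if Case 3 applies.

a=6, b=6, f(n)=47*n^2.
log_6(6) = 1 < 2.
f(n) = Omega(n^(1+epsilon)) for some epsilon > 0, so Case 3 is the candidate.
Regularity: a*f(n/b) = 6*47*(n/6)^2 = (6/36)*47*n^2 <= c*f(n) with c = 6/36 < 1. Satisfied.
Case 3: T(n) = Theta(n^2).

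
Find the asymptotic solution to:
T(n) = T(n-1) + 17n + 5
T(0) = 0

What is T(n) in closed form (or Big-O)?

Dominant term in sum is 17*sum(i, i=1..n) = 17*n*(n+1)/2 = O(n^2).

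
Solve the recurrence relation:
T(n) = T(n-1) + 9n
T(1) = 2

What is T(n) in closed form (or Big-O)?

Unrolling: T(n) = 2 + 9*(2 + 3 + ... + n) = 2 + 9*(n(n+1)/2 - 1) = O(n^2).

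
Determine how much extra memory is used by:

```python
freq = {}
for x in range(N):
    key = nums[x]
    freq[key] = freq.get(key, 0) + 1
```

Space complexity: O(n).
Auxiliary storage grows linearly with the input size n in the worst case.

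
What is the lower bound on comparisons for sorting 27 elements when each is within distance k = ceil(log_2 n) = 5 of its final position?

Partition the 27 positions into floor(n/k) blocks of k = 5 consecutive positions; any permutation within a block keeps every element within k of its final position, so there are at least (k!)^(n/k) distinguishable inputs. Lower bound: log_2((k!)^(n/k)) = (n/k) * log_2(k!) = Theta(n log k); with k = ceil(log_2 n), this is Omega(n log log n).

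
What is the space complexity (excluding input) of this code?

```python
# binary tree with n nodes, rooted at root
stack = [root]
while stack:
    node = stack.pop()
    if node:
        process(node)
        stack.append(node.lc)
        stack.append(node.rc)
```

Space complexity: O(n).
Auxiliary storage grows linearly with the input size n in the worst case.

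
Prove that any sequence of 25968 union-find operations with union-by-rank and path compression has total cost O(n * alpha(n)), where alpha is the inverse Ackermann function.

Using Tarjan's analysis with rank-based potential function. Union-by-rank keeps tree height O(log n). Path compression flattens paths during find. For n = 25968 operations, total cost is O(n * alpha(n)), effectively O(n) since alpha grows incredibly slowly.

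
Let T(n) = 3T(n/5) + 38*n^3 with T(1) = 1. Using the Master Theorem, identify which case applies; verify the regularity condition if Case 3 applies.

a=3, b=5, f(n)=38*n^3.
log_5(3) = 0.6826 < 3.
f(n) = Omega(n^(0.6826+epsilon)) for some epsilon > 0, so Case 3 is the candidate.
Regularity: a*f(n/b) = 3*38*(n/5)^3 = (3/125)*38*n^3 <= c*f(n) with c = 3/125 < 1. Satisfied.
Case 3: T(n) = Theta(n^3).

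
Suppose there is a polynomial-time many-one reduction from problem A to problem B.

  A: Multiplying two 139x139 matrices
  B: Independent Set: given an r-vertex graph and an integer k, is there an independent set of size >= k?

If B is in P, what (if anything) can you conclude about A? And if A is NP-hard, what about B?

A poly-time reduction A <=_p B means any A-instance can be transformed to a B-instance in poly time.
If B is in P: compose the reduction with B's poly-time algorithm to solve A in poly time, so A is in P.
If A is NP-hard: every NP problem reduces to A, which reduces to B; composing reductions, every NP problem reduces to B, so B is NP-hard.
(Here in fact A is P and B is NP-complete.)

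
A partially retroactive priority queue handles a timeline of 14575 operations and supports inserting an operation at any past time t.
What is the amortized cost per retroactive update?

Partially retroactive priority queues (Demaine-Iacono-Langerman) allow updates at past times with queries only at the present. With a balanced BST over the m = 14575 timeline events tracking bridges, each retroactive insert or delete is O(log m) amortized.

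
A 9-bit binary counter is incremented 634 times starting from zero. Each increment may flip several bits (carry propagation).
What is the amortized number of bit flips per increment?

Bit i flips on every 2^i-th increment, so over 634 increments bit i flips floor(634/2^i) times. Summing over i: total flips < 2 * 634. Amortized: < 2 = O(1) per increment.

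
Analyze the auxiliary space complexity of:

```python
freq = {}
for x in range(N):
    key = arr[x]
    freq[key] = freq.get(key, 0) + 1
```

Space complexity: O(n).
Auxiliary storage grows linearly with the input size n in the worst case.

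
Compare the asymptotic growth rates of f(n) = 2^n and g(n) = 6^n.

g(n) = 6^n grows faster: (6/2)^n -> infinity since 6/2 > 1.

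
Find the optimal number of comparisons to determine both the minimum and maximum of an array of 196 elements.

Naive approach: 390 comparisons (195 for max + 195 for min).
Optimal: Compare elements in pairs first (floor(n/2) = 98 comparisons), then find max among winners and min among losers (97 comparisons each).
Total: ceil(3n/2) - 2 = 292 comparisons. An adversary argument shows this is also a lower bound.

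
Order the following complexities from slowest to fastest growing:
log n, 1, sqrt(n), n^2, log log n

Ordered by growth rate: 1 < log log n < log n < sqrt(n) < n^2.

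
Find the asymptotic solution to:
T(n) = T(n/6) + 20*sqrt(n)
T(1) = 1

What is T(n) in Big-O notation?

Each level contributes sqrt(n/6^k). Geometric series with ratio 1/sqrt(6) < 1 sums to O(sqrt(n)).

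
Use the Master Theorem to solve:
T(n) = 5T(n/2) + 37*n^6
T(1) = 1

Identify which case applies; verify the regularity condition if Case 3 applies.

a=5, b=2, f(n)=37*n^6.
log_2(5) = 2.322 < 6.
f(n) = Omega(n^(2.322+epsilon)) for some epsilon > 0, so Case 3 is the candidate.
Regularity: a*f(n/b) = 5*37*(n/2)^6 = (5/64)*37*n^6 <= c*f(n) with c = 5/64 < 1. Satisfied.
Case 3: T(n) = Theta(n^6).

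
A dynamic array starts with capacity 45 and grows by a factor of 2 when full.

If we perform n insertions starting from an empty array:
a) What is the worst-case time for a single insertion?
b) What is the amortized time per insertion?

(a) Worst-case single insertion: O(n) -- when the array is full at capacity c, the resize copies all c elements, and c can be Theta(n).
(b) Resizes happen at sizes 45, 90, 180, ... Total copy cost for n insertions: 45 + 90 + ... = O(n) (geometric series with ratio 1/2). Amortized cost per insertion: O(n)/n = O(1).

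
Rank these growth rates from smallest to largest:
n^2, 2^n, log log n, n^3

Ordered by growth rate: log log n < n^2 < n^3 < 2^n.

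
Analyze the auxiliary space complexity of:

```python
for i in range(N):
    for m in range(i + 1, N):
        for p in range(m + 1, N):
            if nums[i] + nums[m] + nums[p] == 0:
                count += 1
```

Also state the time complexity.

Space complexity: O(1).
Only a constant amount of auxiliary storage is used; nothing grows with n.
Time complexity: O(n^3).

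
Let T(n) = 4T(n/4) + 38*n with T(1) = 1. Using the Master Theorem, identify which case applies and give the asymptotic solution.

a=4, b=4, f(n)=38*n.
log_4(4) = 1, so n^(log_b(a)) = n.
f(n) = Theta(n), so Case 2 applies.
T(n) = Theta(n log n).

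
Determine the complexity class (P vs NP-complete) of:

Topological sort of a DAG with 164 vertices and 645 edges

This problem is in P: DFS-based topological sort runs in O(V+E).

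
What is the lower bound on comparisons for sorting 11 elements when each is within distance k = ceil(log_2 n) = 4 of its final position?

Partition the 11 positions into floor(n/k) blocks of k = 4 consecutive positions; any permutation within a block keeps every element within k of its final position, so there are at least (k!)^(n/k) distinguishable inputs. Lower bound: log_2((k!)^(n/k)) = (n/k) * log_2(k!) = Theta(n log k); with k = ceil(log_2 n), this is Omega(n log log n).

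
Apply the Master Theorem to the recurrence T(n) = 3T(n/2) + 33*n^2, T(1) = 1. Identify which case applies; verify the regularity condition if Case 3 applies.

a=3, b=2, f(n)=33*n^2.
log_2(3) = 1.585 < 2.
f(n) = Omega(n^(1.585+epsilon)) for some epsilon > 0, so Case 3 is the candidate.
Regularity: a*f(n/b) = 3*33*(n/2)^2 = (3/4)*33*n^2 <= c*f(n) with c = 3/4 < 1. Satisfied.
Case 3: T(n) = Theta(n^2).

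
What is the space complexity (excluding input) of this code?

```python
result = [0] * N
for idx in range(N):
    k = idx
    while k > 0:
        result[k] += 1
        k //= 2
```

Space complexity: O(n).
Auxiliary storage grows linearly with the input size n in the worst case.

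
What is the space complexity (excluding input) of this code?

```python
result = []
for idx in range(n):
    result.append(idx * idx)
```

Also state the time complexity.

Space complexity: O(n).
Auxiliary storage grows linearly with the input size n in the worst case.
Time complexity: O(n).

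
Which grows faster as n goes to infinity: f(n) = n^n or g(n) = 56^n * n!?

g(n) = 56^n * n! grows faster: by Stirling n! ~ sqrt(2 pi n)(n/e)^n, so 56^n n! / n^n ~ (56/e)^n sqrt(2 pi n) -> infinity since 56/e > 1.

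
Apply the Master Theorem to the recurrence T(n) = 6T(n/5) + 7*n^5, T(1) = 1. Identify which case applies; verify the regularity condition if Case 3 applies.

a=6, b=5, f(n)=7*n^5.
log_5(6) = 1.113 < 5.
f(n) = Omega(n^(1.113+epsilon)) for some epsilon > 0, so Case 3 is the candidate.
Regularity: a*f(n/b) = 6*7*(n/5)^5 = (6/3125)*7*n^5 <= c*f(n) with c = 6/3125 < 1. Satisfied.
Case 3: T(n) = Theta(n^5).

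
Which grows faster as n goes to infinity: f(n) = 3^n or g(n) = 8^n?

g(n) = 8^n grows faster: (8/3)^n -> infinity since 8/3 > 1.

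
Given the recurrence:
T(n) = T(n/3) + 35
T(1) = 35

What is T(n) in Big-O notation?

Each step divides n by 3 and adds 35. After log_3(n) steps, T(n) = O(log n).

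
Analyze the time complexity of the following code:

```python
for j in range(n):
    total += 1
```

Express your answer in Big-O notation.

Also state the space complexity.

Time complexity: O(n).
Space complexity: O(1).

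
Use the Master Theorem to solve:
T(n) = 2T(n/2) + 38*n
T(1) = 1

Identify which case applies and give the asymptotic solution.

a=2, b=2, f(n)=38*n.
log_2(2) = 1, so n^(log_b(a)) = n.
f(n) = Theta(n), so Case 2 applies.
T(n) = Theta(n log n).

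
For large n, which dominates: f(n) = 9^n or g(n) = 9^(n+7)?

f(n) = 9^n and g(n) = 9^(n+7) are Theta of each other: 9^(n+7) = 9^7 * 9^n = Theta(9^n).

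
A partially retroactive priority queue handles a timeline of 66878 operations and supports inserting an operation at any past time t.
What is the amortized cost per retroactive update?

Partially retroactive priority queues (Demaine-Iacono-Langerman) allow updates at past times with queries only at the present. With a balanced BST over the m = 66878 timeline events tracking bridges, each retroactive insert or delete is O(log m) amortized.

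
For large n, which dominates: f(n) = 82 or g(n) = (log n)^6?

g(n) = (log n)^6 grows faster: any unbounded function dominates a constant.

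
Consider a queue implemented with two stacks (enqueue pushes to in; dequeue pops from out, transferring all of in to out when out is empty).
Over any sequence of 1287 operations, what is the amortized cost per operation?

Each element is pushed to in once, popped once, pushed to out once, and popped once: 4 unit operations over its lifetime. Over 1287 operations the total work is O(1287). Amortized O(1) per enqueue/dequeue.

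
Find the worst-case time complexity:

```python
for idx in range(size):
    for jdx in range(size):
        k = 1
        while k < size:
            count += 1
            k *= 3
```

Time complexity: O(n^2 log n).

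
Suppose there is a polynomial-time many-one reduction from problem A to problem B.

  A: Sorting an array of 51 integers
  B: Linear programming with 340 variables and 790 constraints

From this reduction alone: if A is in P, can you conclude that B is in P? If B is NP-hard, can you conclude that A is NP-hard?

A poly-time reduction A <=_p B transfers tractability DOWN (B easy => A easy) and hardness UP (A hard => B hard), not the reverse.
From A in P, the reduction alone does NOT give B in P: any problem in P trivially reduces to SAT, yet SAT is not known to be in P.
From B NP-hard, the reduction alone does NOT give A NP-hard: again, easy problems reduce to hard ones.
(Here in fact A is P and B is P.)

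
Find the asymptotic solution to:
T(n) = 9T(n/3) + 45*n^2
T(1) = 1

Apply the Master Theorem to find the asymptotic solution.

a=9, b=3, f(n)=45*n^2. log_3(9) = 2. Case 2: T(n) = O(n^2 log n).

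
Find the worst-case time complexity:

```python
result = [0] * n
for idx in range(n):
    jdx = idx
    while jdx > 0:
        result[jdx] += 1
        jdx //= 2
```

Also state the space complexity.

Time complexity: O(n log n).
Space complexity: O(n).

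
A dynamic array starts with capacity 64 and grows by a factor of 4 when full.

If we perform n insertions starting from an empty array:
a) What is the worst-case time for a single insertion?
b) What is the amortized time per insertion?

(a) Worst-case single insertion: O(n) -- when the array is full at capacity c, the resize copies all c elements, and c can be Theta(n).
(b) Resizes happen at sizes 64, 256, 1024, ... Total copy cost for n insertions: 64 + 256 + ... = O(n) (geometric series with ratio 1/4). Amortized cost per insertion: O(n)/n = O(1).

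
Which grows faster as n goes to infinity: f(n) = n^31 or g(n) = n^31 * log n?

g(n) = n^31 * log n grows faster: extra log n factor -> infinity.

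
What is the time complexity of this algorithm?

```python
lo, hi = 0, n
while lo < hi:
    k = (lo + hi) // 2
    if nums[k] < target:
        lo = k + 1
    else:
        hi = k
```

Time complexity: O(log n).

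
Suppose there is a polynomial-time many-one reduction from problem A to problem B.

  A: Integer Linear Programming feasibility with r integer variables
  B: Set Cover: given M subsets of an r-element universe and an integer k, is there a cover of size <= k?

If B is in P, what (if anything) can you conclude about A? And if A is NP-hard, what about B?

A poly-time reduction A <=_p B means any A-instance can be transformed to a B-instance in poly time.
If B is in P: compose the reduction with B's poly-time algorithm to solve A in poly time, so A is in P.
If A is NP-hard: every NP problem reduces to A, which reduces to B; composing reductions, every NP problem reduces to B, so B is NP-hard.
(Here in fact A is NP-complete and B is NP-complete.)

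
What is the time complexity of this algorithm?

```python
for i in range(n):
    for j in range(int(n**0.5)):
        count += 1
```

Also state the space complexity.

Time complexity: O(n * sqrt(n)).
Space complexity: O(1).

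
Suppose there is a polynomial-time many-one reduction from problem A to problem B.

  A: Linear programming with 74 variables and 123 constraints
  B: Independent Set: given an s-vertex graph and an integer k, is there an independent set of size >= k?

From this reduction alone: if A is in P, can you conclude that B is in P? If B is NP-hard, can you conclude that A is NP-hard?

A poly-time reduction A <=_p B transfers tractability DOWN (B easy => A easy) and hardness UP (A hard => B hard), not the reverse.
From A in P, the reduction alone does NOT give B in P: any problem in P trivially reduces to SAT, yet SAT is not known to be in P.
From B NP-hard, the reduction alone does NOT give A NP-hard: again, easy problems reduce to hard ones.
(Here in fact A is P and B is NP-complete.)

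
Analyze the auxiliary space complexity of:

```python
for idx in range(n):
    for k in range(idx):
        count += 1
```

Space complexity: O(1).
Only a constant amount of auxiliary storage is used; nothing grows with n.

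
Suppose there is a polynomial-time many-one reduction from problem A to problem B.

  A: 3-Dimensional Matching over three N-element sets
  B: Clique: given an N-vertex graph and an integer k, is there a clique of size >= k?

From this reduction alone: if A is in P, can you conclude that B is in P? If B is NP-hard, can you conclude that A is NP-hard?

A poly-time reduction A <=_p B transfers tractability DOWN (B easy => A easy) and hardness UP (A hard => B hard), not the reverse.
From A in P, the reduction alone does NOT give B in P: any problem in P trivially reduces to SAT, yet SAT is not known to be in P.
From B NP-hard, the reduction alone does NOT give A NP-hard: again, easy problems reduce to hard ones.
(Here in fact A is NP-complete and B is NP-complete.)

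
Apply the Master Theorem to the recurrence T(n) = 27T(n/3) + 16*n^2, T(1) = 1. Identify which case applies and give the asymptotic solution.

a=27, b=3, f(n)=16*n^2.
log_3(27) = 3 > 2.
Since f(n) = O(n^2) is polynomially smaller than n^3, Case 1 applies.
T(n) = Theta(n^3).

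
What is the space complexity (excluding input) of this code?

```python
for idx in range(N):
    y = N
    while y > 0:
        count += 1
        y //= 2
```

Space complexity: O(1).
Only a constant amount of auxiliary storage is used; nothing grows with n.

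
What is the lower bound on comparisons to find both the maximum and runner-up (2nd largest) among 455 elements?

Lower bound: finding the max needs 455-1 comparisons. By an adversary weight-doubling argument, the maximum element must personally win at least ceil(log_2(455)) = 9 comparisons in any correct algorithm. The 2nd largest is among those 9 direct losers, and distinguishing it requires 9-1 more comparisons. Total >= 455-1 + 9-1 = 462. A balanced tournament achieves this bound exactly.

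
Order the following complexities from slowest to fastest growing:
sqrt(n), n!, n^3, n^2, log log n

Ordered by growth rate: log log n < sqrt(n) < n^2 < n^3 < n!.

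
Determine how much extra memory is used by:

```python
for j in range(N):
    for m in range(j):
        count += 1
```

Space complexity: O(1).
Only a constant amount of auxiliary storage is used; nothing grows with n.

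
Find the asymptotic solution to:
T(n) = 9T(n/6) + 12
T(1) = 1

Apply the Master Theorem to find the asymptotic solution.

a=9, b=6, f(n)=12. log_6(9) = 1.226. Case 1 of Master Theorem: T(n) = O(n^1.226).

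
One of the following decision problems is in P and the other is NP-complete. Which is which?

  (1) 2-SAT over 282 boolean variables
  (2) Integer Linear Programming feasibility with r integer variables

(1) is P: 2-SAT is solvable in linear time via implication-graph SCCs.
(2) is NP-complete: ILP feasibility is NP-complete (LP relaxation is in P).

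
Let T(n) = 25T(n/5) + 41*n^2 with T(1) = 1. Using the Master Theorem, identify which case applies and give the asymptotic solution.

a=25, b=5, f(n)=41*n^2.
log_5(25) = 2, so n^(log_b(a)) = n^2.
f(n) = Theta(n^2), so Case 2 applies.
T(n) = Theta(n^2 log n).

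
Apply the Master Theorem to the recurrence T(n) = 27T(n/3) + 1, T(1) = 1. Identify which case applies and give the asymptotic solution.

a=27, b=3, f(n)=1.
log_3(27) = 3 > 0.
Since f(n) = O(n^0) is polynomially smaller than n^3, Case 1 applies.
T(n) = Theta(n^3).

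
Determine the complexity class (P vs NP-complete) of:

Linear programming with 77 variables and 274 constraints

This problem is in P: the ellipsoid and interior-point methods run in polynomial time.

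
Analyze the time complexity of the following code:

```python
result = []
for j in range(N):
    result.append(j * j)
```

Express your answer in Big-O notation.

Time complexity: O(n).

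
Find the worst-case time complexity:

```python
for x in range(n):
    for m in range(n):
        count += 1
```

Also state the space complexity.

Time complexity: O(n^2).
Space complexity: O(1).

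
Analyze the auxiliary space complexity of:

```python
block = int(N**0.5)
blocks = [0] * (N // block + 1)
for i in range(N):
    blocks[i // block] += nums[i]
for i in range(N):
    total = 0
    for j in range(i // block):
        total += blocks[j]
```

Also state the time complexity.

Space complexity: O(sqrt(n)).
Storage scales with sqrt(n).
Time complexity: O(n * sqrt(n)).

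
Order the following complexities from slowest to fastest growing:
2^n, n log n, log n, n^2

Ordered by growth rate: log n < n log n < n^2 < 2^n.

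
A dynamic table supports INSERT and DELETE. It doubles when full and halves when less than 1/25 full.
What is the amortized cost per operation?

Using potential function Phi = |2*num_items - table_size| when load > 1/2, and Phi = table_size/2 - num_items otherwise. The gap of 1/25 vs 1/2 for shrinking prevents thrashing. Both insert and delete have O(1) amortized cost.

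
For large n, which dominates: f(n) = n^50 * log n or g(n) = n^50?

f(n) = n^50 * log n grows faster: extra log n factor -> infinity.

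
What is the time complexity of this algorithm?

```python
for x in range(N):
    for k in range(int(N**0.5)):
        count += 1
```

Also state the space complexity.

Time complexity: O(n * sqrt(n)).
Space complexity: O(1).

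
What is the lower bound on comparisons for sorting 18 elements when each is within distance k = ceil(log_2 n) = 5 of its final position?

Partition the 18 positions into floor(n/k) blocks of k = 5 consecutive positions; any permutation within a block keeps every element within k of its final position, so there are at least (k!)^(n/k) distinguishable inputs. Lower bound: log_2((k!)^(n/k)) = (n/k) * log_2(k!) = Theta(n log k); with k = ceil(log_2 n), this is Omega(n log log n).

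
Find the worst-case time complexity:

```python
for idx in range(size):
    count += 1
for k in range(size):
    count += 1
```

Time complexity: O(n).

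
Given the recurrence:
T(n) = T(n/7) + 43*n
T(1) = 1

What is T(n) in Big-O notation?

Geometric series: 43*n*(1 + 1/7 + 1/7^2 + ...) = O(n). T(n) = O(n).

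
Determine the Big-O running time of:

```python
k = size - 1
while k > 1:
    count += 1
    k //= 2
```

Time complexity: O(log n).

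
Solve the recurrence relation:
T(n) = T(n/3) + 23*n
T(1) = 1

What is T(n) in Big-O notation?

Geometric series: 23*n*(1 + 1/3 + 1/3^2 + ...) = O(n). T(n) = O(n).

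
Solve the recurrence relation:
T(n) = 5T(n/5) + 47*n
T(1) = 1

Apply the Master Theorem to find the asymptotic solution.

a=5, b=5, f(n)=47*n. log_5(5) = 1. Case 2: T(n) = O(n log n).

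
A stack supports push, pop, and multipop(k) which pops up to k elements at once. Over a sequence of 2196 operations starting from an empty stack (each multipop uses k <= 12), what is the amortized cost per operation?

Each element is pushed exactly once and popped at most once (whether by pop or as part of a multipop). So the total number of individual pops over the whole sequence is at most the number of pushes, which is at most 2196. Total work <= 2 * 2196, hence O(1) amortized per operation.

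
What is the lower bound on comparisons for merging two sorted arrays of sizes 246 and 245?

Adversary argument: with sizes 246 and 245 (differing by at most 1), interleave the two arrays so that every consecutive pair in the output comes from different inputs. Then each of the 490 adjacent output pairs must be directly compared, or the algorithm cannot determine their relative order. So 490 comparisons are necessary; standard merge achieves this.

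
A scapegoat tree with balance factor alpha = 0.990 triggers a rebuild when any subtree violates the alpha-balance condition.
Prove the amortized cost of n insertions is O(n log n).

Define potential Phi = c * sum of |size(left(v)) - size(right(v))| over all nodes. An insertion at depth d costs O(d) = O(log n) and increases Phi by O(log n). When a rebuild of subtree of size s occurs, it costs O(s) but reduces Phi by Omega(s). With alpha = 0.990, between rebuilds Omega(s) insertions must occur. Amortized cost per insertion: O(log n).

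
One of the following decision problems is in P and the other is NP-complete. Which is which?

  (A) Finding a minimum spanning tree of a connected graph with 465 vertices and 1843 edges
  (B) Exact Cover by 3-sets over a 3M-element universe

(A) is P: Kruskal's / Prim's algorithms run in polynomial time.
(B) is NP-complete: one of Karp's 21 NP-complete problems.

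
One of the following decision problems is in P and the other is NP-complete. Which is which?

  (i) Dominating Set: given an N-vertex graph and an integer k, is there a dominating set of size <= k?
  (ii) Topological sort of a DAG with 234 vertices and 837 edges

(i) is NP-complete: reduces from Set Cover (with k part of the input).
(ii) is P: DFS-based topological sort runs in O(V+E).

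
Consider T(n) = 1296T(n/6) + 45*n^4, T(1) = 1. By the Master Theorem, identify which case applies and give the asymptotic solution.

a=1296, b=6, f(n)=45*n^4.
log_6(1296) = 4, so n^(log_b(a)) = n^4.
f(n) = Theta(n^4), so Case 2 applies.
T(n) = Theta(n^4 log n).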